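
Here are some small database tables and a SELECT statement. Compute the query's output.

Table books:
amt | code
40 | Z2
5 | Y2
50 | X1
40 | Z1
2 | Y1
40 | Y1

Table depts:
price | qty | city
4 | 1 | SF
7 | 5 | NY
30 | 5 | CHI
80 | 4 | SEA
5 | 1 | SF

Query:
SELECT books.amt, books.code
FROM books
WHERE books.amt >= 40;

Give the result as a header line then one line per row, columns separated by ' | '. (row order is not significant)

== RESULT ==
books.amt | books.code
40 | Z2
50 | X1
40 | Z1
40 | Y1

Derivation:
After WHERE (4 rows):
books.amt | books.code
40 | Z2
50 | X1
40 | Z1
40 | Y1
After SELECT (4 rows):
books.amt | books.code
40 | Z2
50 | X1
40 | Z1
40 | Y1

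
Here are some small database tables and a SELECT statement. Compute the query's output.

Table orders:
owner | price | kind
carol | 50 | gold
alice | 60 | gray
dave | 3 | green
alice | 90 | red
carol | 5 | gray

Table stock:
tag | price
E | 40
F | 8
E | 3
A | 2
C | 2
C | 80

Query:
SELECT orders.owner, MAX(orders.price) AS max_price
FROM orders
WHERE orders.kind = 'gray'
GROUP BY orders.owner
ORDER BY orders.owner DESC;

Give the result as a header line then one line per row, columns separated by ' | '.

== RESULT ==
orders.owner | max_price
carol | 5
alice | 60

Derivation:
After WHERE (2 rows):
orders.owner | orders.price | orders.kind
alice | 60 | gray
carol | 5 | gray
After GROUP BY (2 rows):
orders.owner | max_price
alice | 60
carol | 5
After ORDER BY (2 rows):
orders.owner | max_price
carol | 5
alice | 60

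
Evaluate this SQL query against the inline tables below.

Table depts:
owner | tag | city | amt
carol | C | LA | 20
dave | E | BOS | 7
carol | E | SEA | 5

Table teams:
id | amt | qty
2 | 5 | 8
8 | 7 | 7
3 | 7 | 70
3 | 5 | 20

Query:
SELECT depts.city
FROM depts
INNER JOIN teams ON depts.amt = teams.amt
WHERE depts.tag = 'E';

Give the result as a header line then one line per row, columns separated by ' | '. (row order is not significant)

== RESULT ==
depts.city
BOS
BOS
SEA
SEA

Derivation:
After JOIN teams (4 rows):
depts.owner | depts.tag | depts.city | depts.amt | teams.id | teams.amt | teams.qty
dave | E | BOS | 7 | 8 | 7 | 7
dave | E | BOS | 7 | 3 | 7 | 70
carol | E | SEA | 5 | 2 | 5 | 8
carol | E | SEA | 5 | 3 | 5 | 20
After WHERE (4 rows):
depts.owner | depts.tag | depts.city | depts.amt | teams.id | teams.amt | teams.qty
dave | E | BOS | 7 | 8 | 7 | 7
dave | E | BOS | 7 | 3 | 7 | 70
carol | E | SEA | 5 | 2 | 5 | 8
carol | E | SEA | 5 | 3 | 5 | 20
After SELECT (4 rows):
depts.city
BOS
BOS
SEA
SEA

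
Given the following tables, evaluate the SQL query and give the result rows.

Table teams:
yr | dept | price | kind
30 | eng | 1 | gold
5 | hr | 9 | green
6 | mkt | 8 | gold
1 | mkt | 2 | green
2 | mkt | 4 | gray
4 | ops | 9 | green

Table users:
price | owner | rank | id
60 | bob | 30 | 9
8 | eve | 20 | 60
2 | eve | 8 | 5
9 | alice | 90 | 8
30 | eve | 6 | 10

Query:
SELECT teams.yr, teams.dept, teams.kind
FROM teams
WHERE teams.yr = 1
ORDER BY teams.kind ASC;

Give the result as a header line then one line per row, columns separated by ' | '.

== RESULT ==
teams.yr | teams.dept | teams.kind
1 | mkt | green

Derivation:
After WHERE (1 rows):
teams.yr | teams.dept | teams.price | teams.kind
1 | mkt | 2 | green
After SELECT (1 rows):
teams.yr | teams.dept | teams.kind
1 | mkt | green
After ORDER BY (1 rows):
teams.yr | teams.dept | teams.kind
1 | mkt | green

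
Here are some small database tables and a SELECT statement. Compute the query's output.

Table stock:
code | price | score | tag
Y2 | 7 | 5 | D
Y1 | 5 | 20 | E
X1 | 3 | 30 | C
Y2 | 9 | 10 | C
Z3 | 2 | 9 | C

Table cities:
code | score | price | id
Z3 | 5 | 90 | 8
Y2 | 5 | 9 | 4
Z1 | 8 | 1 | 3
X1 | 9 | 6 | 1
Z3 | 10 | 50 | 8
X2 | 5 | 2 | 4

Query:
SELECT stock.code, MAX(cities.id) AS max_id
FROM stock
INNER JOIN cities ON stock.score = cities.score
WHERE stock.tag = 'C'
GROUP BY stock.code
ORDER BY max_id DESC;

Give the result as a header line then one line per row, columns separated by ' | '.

== RESULT ==
stock.code | max_id
Y2 | 8
Z3 | 1

Derivation:
After JOIN cities (5 rows):
stock.code | stock.price | stock.score | stock.tag | cities.code | cities.score | cities.price | cities.id
Y2 | 7 | 5 | D | Z3 | 5 | 90 | 8
Y2 | 7 | 5 | D | Y2 | 5 | 9 | 4
Y2 | 7 | 5 | D | X2 | 5 | 2 | 4
Y2 | 9 | 10 | C | Z3 | 10 | 50 | 8
Z3 | 2 | 9 | C | X1 | 9 | 6 | 1
After WHERE (2 rows):
stock.code | stock.price | stock.score | stock.tag | cities.code | cities.score | cities.price | cities.id
Y2 | 9 | 10 | C | Z3 | 10 | 50 | 8
Z3 | 2 | 9 | C | X1 | 9 | 6 | 1
After GROUP BY (2 rows):
stock.code | max_id
Y2 | 8
Z3 | 1
After ORDER BY (2 rows):
stock.code | max_id
Y2 | 8
Z3 | 1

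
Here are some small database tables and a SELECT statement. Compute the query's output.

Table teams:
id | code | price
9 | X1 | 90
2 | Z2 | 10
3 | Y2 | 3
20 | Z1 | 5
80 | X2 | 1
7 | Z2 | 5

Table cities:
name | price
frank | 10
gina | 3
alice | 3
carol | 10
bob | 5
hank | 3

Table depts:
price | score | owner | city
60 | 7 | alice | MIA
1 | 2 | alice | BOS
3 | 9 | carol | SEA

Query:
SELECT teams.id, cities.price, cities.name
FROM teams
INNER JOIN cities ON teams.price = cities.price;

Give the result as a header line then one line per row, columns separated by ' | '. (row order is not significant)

== RESULT ==
teams.id | cities.price | cities.name
2 | 10 | frank
2 | 10 | carol
3 | 3 | gina
3 | 3 | alice
3 | 3 | hank
20 | 5 | bob
7 | 5 | bob

Derivation:
After JOIN cities (7 rows):
teams.id | teams.code | teams.price | cities.name | cities.price
2 | Z2 | 10 | frank | 10
2 | Z2 | 10 | carol | 10
3 | Y2 | 3 | gina | 3
3 | Y2 | 3 | alice | 3
3 | Y2 | 3 | hank | 3
20 | Z1 | 5 | bob | 5
7 | Z2 | 5 | bob | 5
After SELECT (7 rows):
teams.id | cities.price | cities.name
2 | 10 | frank
2 | 10 | carol
3 | 3 | gina
3 | 3 | alice
3 | 3 | hank
20 | 5 | bob
7 | 5 | bob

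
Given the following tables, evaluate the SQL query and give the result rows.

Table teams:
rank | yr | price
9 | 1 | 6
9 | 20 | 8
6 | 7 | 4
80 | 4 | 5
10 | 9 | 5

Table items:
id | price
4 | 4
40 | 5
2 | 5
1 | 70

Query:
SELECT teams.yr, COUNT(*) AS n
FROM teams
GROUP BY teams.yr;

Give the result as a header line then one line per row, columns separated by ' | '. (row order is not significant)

After GROUP BY (5 rows):
teams.yr | n
1 | 1
20 | 1
7 | 1
4 | 1
9 | 1

== RESULT ==
teams.yr | n
1 | 1
20 | 1
7 | 1
4 | 1
9 | 1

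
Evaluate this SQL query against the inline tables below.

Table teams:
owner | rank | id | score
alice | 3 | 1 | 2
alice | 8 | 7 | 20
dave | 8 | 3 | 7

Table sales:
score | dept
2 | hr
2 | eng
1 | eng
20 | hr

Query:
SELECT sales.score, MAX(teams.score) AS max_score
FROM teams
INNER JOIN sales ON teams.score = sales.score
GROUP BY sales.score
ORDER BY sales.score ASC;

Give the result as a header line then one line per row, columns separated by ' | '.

== RESULT ==
sales.score | max_score
2 | 2
20 | 20

Derivation:
After JOIN sales (3 rows):
teams.owner | teams.rank | teams.id | teams.score | sales.score | sales.dept
alice | 3 | 1 | 2 | 2 | hr
alice | 3 | 1 | 2 | 2 | eng
alice | 8 | 7 | 20 | 20 | hr
After GROUP BY (2 rows):
sales.score | max_score
2 | 2
20 | 20
After ORDER BY (2 rows):
sales.score | max_score
2 | 2
20 | 20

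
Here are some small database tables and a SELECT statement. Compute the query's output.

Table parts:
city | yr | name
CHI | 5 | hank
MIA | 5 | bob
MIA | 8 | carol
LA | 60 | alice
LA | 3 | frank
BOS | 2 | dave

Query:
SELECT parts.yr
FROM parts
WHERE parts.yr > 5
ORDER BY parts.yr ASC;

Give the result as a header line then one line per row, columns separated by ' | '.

== RESULT ==
parts.yr
8
60

Derivation:
After WHERE (2 rows):
parts.city | parts.yr | parts.name
MIA | 8 | carol
LA | 60 | alice
After SELECT (2 rows):
parts.yr
8
60
After ORDER BY (2 rows):
parts.yr
8
60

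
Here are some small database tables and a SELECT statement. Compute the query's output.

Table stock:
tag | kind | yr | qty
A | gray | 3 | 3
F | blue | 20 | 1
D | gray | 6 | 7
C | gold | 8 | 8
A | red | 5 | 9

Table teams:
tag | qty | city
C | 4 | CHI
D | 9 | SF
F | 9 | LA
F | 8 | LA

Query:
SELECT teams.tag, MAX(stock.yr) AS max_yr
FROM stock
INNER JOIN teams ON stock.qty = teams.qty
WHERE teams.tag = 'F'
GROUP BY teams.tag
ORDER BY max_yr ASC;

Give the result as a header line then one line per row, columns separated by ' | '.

After JOIN teams (3 rows):
stock.tag | stock.kind | stock.yr | stock.qty | teams.tag | teams.qty | teams.city
C | gold | 8 | 8 | F | 8 | LA
A | red | 5 | 9 | D | 9 | SF
A | red | 5 | 9 | F | 9 | LA
After WHERE (2 rows):
stock.tag | stock.kind | stock.yr | stock.qty | teams.tag | teams.qty | teams.city
C | gold | 8 | 8 | F | 8 | LA
A | red | 5 | 9 | F | 9 | LA
After GROUP BY (1 rows):
teams.tag | max_yr
F | 8
After ORDER BY (1 rows):
teams.tag | max_yr
F | 8

== RESULT ==
teams.tag | max_yr
F | 8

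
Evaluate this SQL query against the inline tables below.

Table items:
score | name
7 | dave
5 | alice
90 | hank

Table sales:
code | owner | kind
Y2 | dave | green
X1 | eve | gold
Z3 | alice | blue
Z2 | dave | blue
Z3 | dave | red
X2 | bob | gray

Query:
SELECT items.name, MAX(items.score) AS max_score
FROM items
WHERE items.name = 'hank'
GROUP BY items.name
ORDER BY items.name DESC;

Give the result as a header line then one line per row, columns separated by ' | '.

== RESULT ==
items.name | max_score
hank | 90

Derivation:
After WHERE (1 rows):
items.score | items.name
90 | hank
After GROUP BY (1 rows):
items.name | max_score
hank | 90
After ORDER BY (1 rows):
items.name | max_score
hank | 90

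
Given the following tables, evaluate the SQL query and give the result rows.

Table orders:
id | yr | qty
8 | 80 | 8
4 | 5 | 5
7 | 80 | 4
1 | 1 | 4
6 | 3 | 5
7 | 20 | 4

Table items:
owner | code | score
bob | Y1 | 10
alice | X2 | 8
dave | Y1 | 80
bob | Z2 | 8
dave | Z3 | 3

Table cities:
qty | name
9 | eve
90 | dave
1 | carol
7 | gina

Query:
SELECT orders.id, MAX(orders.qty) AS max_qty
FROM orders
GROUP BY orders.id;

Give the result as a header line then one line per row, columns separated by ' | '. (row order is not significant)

After GROUP BY (5 rows):
orders.id | max_qty
8 | 8
4 | 5
7 | 4
1 | 4
6 | 5

== RESULT ==
orders.id | max_qty
8 | 8
4 | 5
7 | 4
1 | 4
6 | 5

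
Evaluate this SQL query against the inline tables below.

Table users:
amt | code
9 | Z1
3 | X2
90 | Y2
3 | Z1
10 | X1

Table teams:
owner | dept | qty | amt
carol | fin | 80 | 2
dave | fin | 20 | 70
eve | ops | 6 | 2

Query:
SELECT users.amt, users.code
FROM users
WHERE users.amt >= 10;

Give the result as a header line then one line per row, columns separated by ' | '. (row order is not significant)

== RESULT ==
users.amt | users.code
90 | Y2
10 | X1

Derivation:
After WHERE (2 rows):
users.amt | users.code
90 | Y2
10 | X1
After SELECT (2 rows):
users.amt | users.code
90 | Y2
10 | X1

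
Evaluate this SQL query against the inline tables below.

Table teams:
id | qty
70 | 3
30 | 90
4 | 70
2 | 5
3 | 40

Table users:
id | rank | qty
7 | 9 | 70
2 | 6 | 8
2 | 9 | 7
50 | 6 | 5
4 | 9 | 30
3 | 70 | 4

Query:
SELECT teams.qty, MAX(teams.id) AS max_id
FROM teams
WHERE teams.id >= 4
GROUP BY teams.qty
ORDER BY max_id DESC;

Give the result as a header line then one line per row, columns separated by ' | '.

== RESULT ==
teams.qty | max_id
3 | 70
90 | 30
70 | 4

Derivation:
After WHERE (3 rows):
teams.id | teams.qty
70 | 3
30 | 90
4 | 70
After GROUP BY (3 rows):
teams.qty | max_id
3 | 70
90 | 30
70 | 4
After ORDER BY (3 rows):
teams.qty | max_id
3 | 70
90 | 30
70 | 4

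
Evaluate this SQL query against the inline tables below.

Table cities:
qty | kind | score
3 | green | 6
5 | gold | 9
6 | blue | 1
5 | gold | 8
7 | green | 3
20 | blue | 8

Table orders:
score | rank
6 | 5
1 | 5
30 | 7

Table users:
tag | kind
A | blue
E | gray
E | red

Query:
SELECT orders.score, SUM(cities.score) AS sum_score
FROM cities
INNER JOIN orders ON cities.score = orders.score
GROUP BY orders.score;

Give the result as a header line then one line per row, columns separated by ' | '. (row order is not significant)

After JOIN orders (2 rows):
cities.qty | cities.kind | cities.score | orders.score | orders.rank
3 | green | 6 | 6 | 5
6 | blue | 1 | 1 | 5
After GROUP BY (2 rows):
orders.score | sum_score
6 | 6
1 | 1

== RESULT ==
orders.score | sum_score
6 | 6
1 | 1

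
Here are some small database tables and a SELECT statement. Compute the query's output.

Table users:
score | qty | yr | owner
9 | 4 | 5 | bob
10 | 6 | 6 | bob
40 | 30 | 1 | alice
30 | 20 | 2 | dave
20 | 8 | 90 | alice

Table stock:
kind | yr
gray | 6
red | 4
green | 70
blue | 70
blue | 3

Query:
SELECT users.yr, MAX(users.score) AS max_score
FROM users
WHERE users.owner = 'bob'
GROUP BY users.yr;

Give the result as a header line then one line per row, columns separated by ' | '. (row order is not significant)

== RESULT ==
users.yr | max_score
5 | 9
6 | 10

Derivation:
After WHERE (2 rows):
users.score | users.qty | users.yr | users.owner
9 | 4 | 5 | bob
10 | 6 | 6 | bob
After GROUP BY (2 rows):
users.yr | max_score
5 | 9
6 | 10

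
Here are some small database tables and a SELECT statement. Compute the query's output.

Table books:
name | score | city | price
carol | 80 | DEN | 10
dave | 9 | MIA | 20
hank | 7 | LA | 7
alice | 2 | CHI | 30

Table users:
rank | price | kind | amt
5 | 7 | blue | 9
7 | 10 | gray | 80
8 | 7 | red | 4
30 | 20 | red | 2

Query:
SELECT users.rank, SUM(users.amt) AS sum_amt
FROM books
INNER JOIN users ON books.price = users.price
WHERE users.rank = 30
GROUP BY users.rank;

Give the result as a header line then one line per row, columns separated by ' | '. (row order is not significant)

== RESULT ==
users.rank | sum_amt
30 | 2

Derivation:
After JOIN users (4 rows):
books.name | books.score | books.city | books.price | users.rank | users.price | users.kind | users.amt
carol | 80 | DEN | 10 | 7 | 10 | gray | 80
dave | 9 | MIA | 20 | 30 | 20 | red | 2
hank | 7 | LA | 7 | 5 | 7 | blue | 9
hank | 7 | LA | 7 | 8 | 7 | red | 4
After WHERE (1 rows):
books.name | books.score | books.city | books.price | users.rank | users.price | users.kind | users.amt
dave | 9 | MIA | 20 | 30 | 20 | red | 2
After GROUP BY (1 rows):
users.rank | sum_amt
30 | 2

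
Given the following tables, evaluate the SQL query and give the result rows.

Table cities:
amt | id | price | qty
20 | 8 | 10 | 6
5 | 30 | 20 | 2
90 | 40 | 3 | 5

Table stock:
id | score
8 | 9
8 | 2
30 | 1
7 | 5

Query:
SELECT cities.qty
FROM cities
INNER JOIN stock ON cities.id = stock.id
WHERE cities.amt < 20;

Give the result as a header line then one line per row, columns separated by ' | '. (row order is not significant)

== RESULT ==
cities.qty
2

Derivation:
After JOIN stock (3 rows):
cities.amt | cities.id | cities.price | cities.qty | stock.id | stock.score
20 | 8 | 10 | 6 | 8 | 9
20 | 8 | 10 | 6 | 8 | 2
5 | 30 | 20 | 2 | 30 | 1
After WHERE (1 rows):
cities.amt | cities.id | cities.price | cities.qty | stock.id | stock.score
5 | 30 | 20 | 2 | 30 | 1
After SELECT (1 rows):
cities.qty
2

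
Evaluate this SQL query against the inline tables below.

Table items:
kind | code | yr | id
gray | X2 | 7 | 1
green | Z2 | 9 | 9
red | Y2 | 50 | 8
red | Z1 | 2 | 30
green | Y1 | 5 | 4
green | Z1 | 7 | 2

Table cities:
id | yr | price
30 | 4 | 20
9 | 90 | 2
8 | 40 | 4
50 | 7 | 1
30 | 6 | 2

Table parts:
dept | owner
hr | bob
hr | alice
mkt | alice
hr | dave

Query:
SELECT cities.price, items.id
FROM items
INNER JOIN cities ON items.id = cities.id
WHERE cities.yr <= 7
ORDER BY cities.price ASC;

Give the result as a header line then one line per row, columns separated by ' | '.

== RESULT ==
cities.price | items.id
2 | 30
20 | 30

Derivation:
After JOIN cities (4 rows):
items.kind | items.code | items.yr | items.id | cities.id | cities.yr | cities.price
green | Z2 | 9 | 9 | 9 | 90 | 2
red | Y2 | 50 | 8 | 8 | 40 | 4
red | Z1 | 2 | 30 | 30 | 4 | 20
red | Z1 | 2 | 30 | 30 | 6 | 2
After WHERE (2 rows):
items.kind | items.code | items.yr | items.id | cities.id | cities.yr | cities.price
red | Z1 | 2 | 30 | 30 | 4 | 20
red | Z1 | 2 | 30 | 30 | 6 | 2
After SELECT (2 rows):
cities.price | items.id
20 | 30
2 | 30
After ORDER BY (2 rows):
cities.price | items.id
2 | 30
20 | 30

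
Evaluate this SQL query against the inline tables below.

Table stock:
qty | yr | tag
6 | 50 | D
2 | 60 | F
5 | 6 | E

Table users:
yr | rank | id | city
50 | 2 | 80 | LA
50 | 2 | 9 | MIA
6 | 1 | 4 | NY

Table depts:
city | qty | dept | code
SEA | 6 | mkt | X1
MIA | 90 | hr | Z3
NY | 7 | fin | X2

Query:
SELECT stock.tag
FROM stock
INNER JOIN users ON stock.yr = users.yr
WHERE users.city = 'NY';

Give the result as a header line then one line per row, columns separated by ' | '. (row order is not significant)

== RESULT ==
stock.tag
E

Derivation:
After JOIN users (3 rows):
stock.qty | stock.yr | stock.tag | users.yr | users.rank | users.id | users.city
6 | 50 | D | 50 | 2 | 80 | LA
6 | 50 | D | 50 | 2 | 9 | MIA
5 | 6 | E | 6 | 1 | 4 | NY
After WHERE (1 rows):
stock.qty | stock.yr | stock.tag | users.yr | users.rank | users.id | users.city
5 | 6 | E | 6 | 1 | 4 | NY
After SELECT (1 rows):
stock.tag
E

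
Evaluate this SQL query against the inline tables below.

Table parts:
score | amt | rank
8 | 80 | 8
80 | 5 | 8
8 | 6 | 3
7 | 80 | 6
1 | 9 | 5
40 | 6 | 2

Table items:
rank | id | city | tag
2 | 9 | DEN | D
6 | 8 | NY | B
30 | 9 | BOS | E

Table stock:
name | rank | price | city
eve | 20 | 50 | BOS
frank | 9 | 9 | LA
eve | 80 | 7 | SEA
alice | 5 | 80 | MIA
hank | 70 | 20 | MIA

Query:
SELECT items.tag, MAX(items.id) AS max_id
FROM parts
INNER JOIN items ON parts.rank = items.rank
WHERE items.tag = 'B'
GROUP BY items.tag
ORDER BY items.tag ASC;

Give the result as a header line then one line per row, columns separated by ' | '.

After JOIN items (2 rows):
parts.score | parts.amt | parts.rank | items.rank | items.id | items.city | items.tag
7 | 80 | 6 | 6 | 8 | NY | B
40 | 6 | 2 | 2 | 9 | DEN | D
After WHERE (1 rows):
parts.score | parts.amt | parts.rank | items.rank | items.id | items.city | items.tag
7 | 80 | 6 | 6 | 8 | NY | B
After GROUP BY (1 rows):
items.tag | max_id
B | 8
After ORDER BY (1 rows):
items.tag | max_id
B | 8

== RESULT ==
items.tag | max_id
B | 8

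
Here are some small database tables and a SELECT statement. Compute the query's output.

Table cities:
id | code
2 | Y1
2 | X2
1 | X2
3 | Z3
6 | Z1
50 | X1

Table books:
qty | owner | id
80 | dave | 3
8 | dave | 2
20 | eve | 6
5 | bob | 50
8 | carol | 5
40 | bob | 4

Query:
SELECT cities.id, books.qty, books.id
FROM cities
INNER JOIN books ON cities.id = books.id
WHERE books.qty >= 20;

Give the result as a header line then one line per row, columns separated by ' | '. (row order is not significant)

After JOIN books (5 rows):
cities.id | cities.code | books.qty | books.owner | books.id
2 | Y1 | 8 | dave | 2
2 | X2 | 8 | dave | 2
3 | Z3 | 80 | dave | 3
6 | Z1 | 20 | eve | 6
50 | X1 | 5 | bob | 50
After WHERE (2 rows):
cities.id | cities.code | books.qty | books.owner | books.id
3 | Z3 | 80 | dave | 3
6 | Z1 | 20 | eve | 6
After SELECT (2 rows):
cities.id | books.qty | books.id
3 | 80 | 3
6 | 20 | 6

== RESULT ==
cities.id | books.qty | books.id
3 | 80 | 3
6 | 20 | 6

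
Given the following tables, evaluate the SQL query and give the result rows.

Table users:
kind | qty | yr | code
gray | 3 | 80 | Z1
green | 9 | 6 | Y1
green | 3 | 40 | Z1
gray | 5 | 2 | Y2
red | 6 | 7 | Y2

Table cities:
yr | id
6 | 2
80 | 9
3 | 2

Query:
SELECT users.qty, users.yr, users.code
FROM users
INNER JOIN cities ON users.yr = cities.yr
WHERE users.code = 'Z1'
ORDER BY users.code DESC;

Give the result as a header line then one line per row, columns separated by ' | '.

After JOIN cities (2 rows):
users.kind | users.qty | users.yr | users.code | cities.yr | cities.id
gray | 3 | 80 | Z1 | 80 | 9
green | 9 | 6 | Y1 | 6 | 2
After WHERE (1 rows):
users.kind | users.qty | users.yr | users.code | cities.yr | cities.id
gray | 3 | 80 | Z1 | 80 | 9
After SELECT (1 rows):
users.qty | users.yr | users.code
3 | 80 | Z1
After ORDER BY (1 rows):
users.qty | users.yr | users.code
3 | 80 | Z1

== RESULT ==
users.qty | users.yr | users.code
3 | 80 | Z1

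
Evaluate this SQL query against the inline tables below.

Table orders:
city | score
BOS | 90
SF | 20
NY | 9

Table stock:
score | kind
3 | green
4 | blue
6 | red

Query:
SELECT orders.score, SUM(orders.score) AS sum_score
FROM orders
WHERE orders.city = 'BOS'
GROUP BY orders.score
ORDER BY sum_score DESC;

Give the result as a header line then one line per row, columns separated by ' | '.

== RESULT ==
orders.score | sum_score
90 | 90

Derivation:
After WHERE (1 rows):
orders.city | orders.score
BOS | 90
After GROUP BY (1 rows):
orders.score | sum_score
90 | 90
After ORDER BY (1 rows):
orders.score | sum_score
90 | 90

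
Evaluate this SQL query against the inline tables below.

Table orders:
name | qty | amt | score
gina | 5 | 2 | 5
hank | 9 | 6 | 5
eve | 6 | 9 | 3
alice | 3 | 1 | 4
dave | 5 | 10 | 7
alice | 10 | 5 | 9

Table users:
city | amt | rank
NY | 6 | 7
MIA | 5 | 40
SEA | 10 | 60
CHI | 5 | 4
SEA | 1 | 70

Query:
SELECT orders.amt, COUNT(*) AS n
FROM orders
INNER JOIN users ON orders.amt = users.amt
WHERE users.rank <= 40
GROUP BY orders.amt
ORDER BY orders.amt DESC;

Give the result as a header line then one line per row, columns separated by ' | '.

After JOIN users (5 rows):
orders.name | orders.qty | orders.amt | orders.score | users.city | users.amt | users.rank
hank | 9 | 6 | 5 | NY | 6 | 7
alice | 3 | 1 | 4 | SEA | 1 | 70
dave | 5 | 10 | 7 | SEA | 10 | 60
alice | 10 | 5 | 9 | MIA | 5 | 40
alice | 10 | 5 | 9 | CHI | 5 | 4
After WHERE (3 rows):
orders.name | orders.qty | orders.amt | orders.score | users.city | users.amt | users.rank
hank | 9 | 6 | 5 | NY | 6 | 7
alice | 10 | 5 | 9 | MIA | 5 | 40
alice | 10 | 5 | 9 | CHI | 5 | 4
After GROUP BY (2 rows):
orders.amt | n
6 | 1
5 | 2
After ORDER BY (2 rows):
orders.amt | n
6 | 1
5 | 2

== RESULT ==
orders.amt | n
6 | 1
5 | 2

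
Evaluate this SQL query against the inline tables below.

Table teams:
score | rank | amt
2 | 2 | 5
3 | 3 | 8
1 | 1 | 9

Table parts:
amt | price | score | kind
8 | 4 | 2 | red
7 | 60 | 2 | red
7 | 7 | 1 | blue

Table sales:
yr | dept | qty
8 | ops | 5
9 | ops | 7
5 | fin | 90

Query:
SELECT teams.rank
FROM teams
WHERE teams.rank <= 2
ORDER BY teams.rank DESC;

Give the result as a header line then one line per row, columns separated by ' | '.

After WHERE (2 rows):
teams.score | teams.rank | teams.amt
2 | 2 | 5
1 | 1 | 9
After SELECT (2 rows):
teams.rank
2
1
After ORDER BY (2 rows):
teams.rank
2
1

== RESULT ==
teams.rank
2
1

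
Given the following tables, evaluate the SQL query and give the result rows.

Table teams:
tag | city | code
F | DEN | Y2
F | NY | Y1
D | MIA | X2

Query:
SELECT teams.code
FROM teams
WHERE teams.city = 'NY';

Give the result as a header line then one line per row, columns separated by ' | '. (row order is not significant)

== RESULT ==
teams.code
Y1

Derivation:
After WHERE (1 rows):
teams.tag | teams.city | teams.code
F | NY | Y1
After SELECT (1 rows):
teams.code
Y1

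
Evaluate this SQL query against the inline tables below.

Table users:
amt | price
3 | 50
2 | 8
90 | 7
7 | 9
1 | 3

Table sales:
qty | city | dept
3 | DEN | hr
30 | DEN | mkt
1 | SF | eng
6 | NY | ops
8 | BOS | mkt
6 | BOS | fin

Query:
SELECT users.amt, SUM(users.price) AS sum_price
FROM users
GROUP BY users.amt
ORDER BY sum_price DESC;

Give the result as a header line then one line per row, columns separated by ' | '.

== RESULT ==
users.amt | sum_price
3 | 50
7 | 9
2 | 8
90 | 7
1 | 3

Derivation:
After GROUP BY (5 rows):
users.amt | sum_price
3 | 50
2 | 8
90 | 7
7 | 9
1 | 3
After ORDER BY (5 rows):
users.amt | sum_price
3 | 50
7 | 9
2 | 8
90 | 7
1 | 3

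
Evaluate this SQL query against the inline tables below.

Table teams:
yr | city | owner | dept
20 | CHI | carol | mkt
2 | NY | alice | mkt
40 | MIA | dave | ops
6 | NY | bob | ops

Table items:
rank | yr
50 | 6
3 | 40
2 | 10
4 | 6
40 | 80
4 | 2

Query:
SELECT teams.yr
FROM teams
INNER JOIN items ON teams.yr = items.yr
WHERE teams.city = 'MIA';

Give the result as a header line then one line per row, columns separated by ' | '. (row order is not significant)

== RESULT ==
teams.yr
40

Derivation:
After JOIN items (4 rows):
teams.yr | teams.city | teams.owner | teams.dept | items.rank | items.yr
2 | NY | alice | mkt | 4 | 2
40 | MIA | dave | ops | 3 | 40
6 | NY | bob | ops | 50 | 6
6 | NY | bob | ops | 4 | 6
After WHERE (1 rows):
teams.yr | teams.city | teams.owner | teams.dept | items.rank | items.yr
40 | MIA | dave | ops | 3 | 40
After SELECT (1 rows):
teams.yr
40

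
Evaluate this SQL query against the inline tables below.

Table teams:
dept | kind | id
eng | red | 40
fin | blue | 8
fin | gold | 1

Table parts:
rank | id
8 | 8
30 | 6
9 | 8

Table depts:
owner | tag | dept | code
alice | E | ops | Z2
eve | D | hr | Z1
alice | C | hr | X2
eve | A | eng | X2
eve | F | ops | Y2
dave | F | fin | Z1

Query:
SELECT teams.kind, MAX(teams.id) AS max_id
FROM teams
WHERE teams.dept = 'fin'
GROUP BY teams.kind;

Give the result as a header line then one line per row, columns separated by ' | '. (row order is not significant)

== RESULT ==
teams.kind | max_id
blue | 8
gold | 1

Derivation:
After WHERE (2 rows):
teams.dept | teams.kind | teams.id
fin | blue | 8
fin | gold | 1
After GROUP BY (2 rows):
teams.kind | max_id
blue | 8
gold | 1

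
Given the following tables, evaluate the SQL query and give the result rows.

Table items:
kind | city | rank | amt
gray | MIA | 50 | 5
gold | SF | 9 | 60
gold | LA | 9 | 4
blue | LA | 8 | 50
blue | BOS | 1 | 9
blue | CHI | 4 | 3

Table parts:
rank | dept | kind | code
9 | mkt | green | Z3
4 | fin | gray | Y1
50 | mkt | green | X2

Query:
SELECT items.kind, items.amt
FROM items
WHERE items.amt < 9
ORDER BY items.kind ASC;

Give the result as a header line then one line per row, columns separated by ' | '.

After WHERE (3 rows):
items.kind | items.city | items.rank | items.amt
gray | MIA | 50 | 5
gold | LA | 9 | 4
blue | CHI | 4 | 3
After SELECT (3 rows):
items.kind | items.amt
gray | 5
gold | 4
blue | 3
After ORDER BY (3 rows):
items.kind | items.amt
blue | 3
gold | 4
gray | 5

== RESULT ==
items.kind | items.amt
blue | 3
gold | 4
gray | 5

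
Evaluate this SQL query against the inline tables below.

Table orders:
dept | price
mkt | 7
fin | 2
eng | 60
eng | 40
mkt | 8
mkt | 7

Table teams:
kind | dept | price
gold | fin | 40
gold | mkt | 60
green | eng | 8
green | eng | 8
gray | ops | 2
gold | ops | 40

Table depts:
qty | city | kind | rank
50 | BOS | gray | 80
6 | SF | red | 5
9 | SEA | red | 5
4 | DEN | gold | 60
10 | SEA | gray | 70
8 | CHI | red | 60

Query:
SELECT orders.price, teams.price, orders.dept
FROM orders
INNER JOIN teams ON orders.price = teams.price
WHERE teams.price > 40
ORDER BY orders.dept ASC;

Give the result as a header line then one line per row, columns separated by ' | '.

== RESULT ==
orders.price | teams.price | orders.dept
60 | 60 | eng

Derivation:
After JOIN teams (6 rows):
orders.dept | orders.price | teams.kind | teams.dept | teams.price
fin | 2 | gray | ops | 2
eng | 60 | gold | mkt | 60
eng | 40 | gold | fin | 40
eng | 40 | gold | ops | 40
mkt | 8 | green | eng | 8
mkt | 8 | green | eng | 8
After WHERE (1 rows):
orders.dept | orders.price | teams.kind | teams.dept | teams.price
eng | 60 | gold | mkt | 60
After SELECT (1 rows):
orders.price | teams.price | orders.dept
60 | 60 | eng
After ORDER BY (1 rows):
orders.price | teams.price | orders.dept
60 | 60 | eng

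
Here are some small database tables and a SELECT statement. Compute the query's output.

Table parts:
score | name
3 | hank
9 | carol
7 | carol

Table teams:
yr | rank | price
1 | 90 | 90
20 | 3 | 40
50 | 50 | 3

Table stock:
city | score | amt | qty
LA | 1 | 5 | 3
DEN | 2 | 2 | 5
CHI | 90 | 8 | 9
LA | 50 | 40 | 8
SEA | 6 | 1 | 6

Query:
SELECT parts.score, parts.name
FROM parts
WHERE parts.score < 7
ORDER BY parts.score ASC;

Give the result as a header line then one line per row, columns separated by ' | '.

After WHERE (1 rows):
parts.score | parts.name
3 | hank
After SELECT (1 rows):
parts.score | parts.name
3 | hank
After ORDER BY (1 rows):
parts.score | parts.name
3 | hank

== RESULT ==
parts.score | parts.name
3 | hank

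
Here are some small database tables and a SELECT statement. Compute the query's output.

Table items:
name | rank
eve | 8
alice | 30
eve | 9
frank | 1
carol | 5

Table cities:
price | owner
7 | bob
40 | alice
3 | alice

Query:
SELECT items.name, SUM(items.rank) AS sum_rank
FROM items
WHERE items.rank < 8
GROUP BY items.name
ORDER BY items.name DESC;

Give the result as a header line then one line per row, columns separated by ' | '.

After WHERE (2 rows):
items.name | items.rank
frank | 1
carol | 5
After GROUP BY (2 rows):
items.name | sum_rank
frank | 1
carol | 5
After ORDER BY (2 rows):
items.name | sum_rank
frank | 1
carol | 5

== RESULT ==
items.name | sum_rank
frank | 1
carol | 5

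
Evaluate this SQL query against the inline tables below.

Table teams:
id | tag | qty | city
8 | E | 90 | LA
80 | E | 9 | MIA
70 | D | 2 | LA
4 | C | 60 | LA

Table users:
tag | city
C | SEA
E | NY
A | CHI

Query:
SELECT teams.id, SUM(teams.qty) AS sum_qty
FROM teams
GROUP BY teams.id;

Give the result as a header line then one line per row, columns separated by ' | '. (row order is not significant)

After GROUP BY (4 rows):
teams.id | sum_qty
8 | 90
80 | 9
70 | 2
4 | 60

== RESULT ==
teams.id | sum_qty
8 | 90
80 | 9
70 | 2
4 | 60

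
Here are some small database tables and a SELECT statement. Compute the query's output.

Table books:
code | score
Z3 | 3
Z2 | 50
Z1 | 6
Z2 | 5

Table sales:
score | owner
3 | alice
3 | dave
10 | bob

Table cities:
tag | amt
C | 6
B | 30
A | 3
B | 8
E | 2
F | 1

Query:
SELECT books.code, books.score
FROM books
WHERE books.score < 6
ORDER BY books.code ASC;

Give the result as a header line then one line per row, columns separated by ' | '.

== RESULT ==
books.code | books.score
Z2 | 5
Z3 | 3

Derivation:
After WHERE (2 rows):
books.code | books.score
Z3 | 3
Z2 | 5
After SELECT (2 rows):
books.code | books.score
Z3 | 3
Z2 | 5
After ORDER BY (2 rows):
books.code | books.score
Z2 | 5
Z3 | 3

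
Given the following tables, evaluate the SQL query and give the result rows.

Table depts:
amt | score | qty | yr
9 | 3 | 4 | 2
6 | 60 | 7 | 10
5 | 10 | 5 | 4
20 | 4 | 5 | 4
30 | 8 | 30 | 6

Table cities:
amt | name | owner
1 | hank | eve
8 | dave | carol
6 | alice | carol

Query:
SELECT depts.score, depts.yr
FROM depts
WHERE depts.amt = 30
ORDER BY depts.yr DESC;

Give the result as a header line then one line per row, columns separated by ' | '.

After WHERE (1 rows):
depts.amt | depts.score | depts.qty | depts.yr
30 | 8 | 30 | 6
After SELECT (1 rows):
depts.score | depts.yr
8 | 6
After ORDER BY (1 rows):
depts.score | depts.yr
8 | 6

== RESULT ==
depts.score | depts.yr
8 | 6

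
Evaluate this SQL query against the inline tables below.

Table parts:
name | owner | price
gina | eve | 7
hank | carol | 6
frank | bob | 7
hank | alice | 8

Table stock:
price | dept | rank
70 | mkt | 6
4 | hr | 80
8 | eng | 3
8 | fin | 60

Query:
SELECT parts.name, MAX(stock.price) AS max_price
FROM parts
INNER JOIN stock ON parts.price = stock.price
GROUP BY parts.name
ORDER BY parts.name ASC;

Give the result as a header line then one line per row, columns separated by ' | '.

== RESULT ==
parts.name | max_price
hank | 8

Derivation:
After JOIN stock (2 rows):
parts.name | parts.owner | parts.price | stock.price | stock.dept | stock.rank
hank | alice | 8 | 8 | eng | 3
hank | alice | 8 | 8 | fin | 60
After GROUP BY (1 rows):
parts.name | max_price
hank | 8
After ORDER BY (1 rows):
parts.name | max_price
hank | 8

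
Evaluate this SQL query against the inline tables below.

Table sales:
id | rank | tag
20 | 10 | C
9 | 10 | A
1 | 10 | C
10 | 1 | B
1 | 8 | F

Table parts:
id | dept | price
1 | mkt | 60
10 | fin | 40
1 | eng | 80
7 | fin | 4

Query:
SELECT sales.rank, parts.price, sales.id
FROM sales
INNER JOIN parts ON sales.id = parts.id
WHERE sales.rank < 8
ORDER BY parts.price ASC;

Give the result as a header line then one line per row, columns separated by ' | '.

After JOIN parts (5 rows):
sales.id | sales.rank | sales.tag | parts.id | parts.dept | parts.price
1 | 10 | C | 1 | mkt | 60
1 | 10 | C | 1 | eng | 80
10 | 1 | B | 10 | fin | 40
1 | 8 | F | 1 | mkt | 60
1 | 8 | F | 1 | eng | 80
After WHERE (1 rows):
sales.id | sales.rank | sales.tag | parts.id | parts.dept | parts.price
10 | 1 | B | 10 | fin | 40
After SELECT (1 rows):
sales.rank | parts.price | sales.id
1 | 40 | 10
After ORDER BY (1 rows):
sales.rank | parts.price | sales.id
1 | 40 | 10

== RESULT ==
sales.rank | parts.price | sales.id
1 | 40 | 10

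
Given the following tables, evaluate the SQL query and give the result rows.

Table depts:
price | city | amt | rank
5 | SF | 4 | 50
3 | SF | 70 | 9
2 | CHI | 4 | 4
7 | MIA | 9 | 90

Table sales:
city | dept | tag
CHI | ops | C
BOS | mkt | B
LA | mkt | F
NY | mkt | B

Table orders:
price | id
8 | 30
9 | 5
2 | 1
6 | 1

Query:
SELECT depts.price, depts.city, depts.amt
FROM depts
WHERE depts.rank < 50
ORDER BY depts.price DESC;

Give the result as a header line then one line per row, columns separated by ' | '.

After WHERE (2 rows):
depts.price | depts.city | depts.amt | depts.rank
3 | SF | 70 | 9
2 | CHI | 4 | 4
After SELECT (2 rows):
depts.price | depts.city | depts.amt
3 | SF | 70
2 | CHI | 4
After ORDER BY (2 rows):
depts.price | depts.city | depts.amt
3 | SF | 70
2 | CHI | 4

== RESULT ==
depts.price | depts.city | depts.amt
3 | SF | 70
2 | CHI | 4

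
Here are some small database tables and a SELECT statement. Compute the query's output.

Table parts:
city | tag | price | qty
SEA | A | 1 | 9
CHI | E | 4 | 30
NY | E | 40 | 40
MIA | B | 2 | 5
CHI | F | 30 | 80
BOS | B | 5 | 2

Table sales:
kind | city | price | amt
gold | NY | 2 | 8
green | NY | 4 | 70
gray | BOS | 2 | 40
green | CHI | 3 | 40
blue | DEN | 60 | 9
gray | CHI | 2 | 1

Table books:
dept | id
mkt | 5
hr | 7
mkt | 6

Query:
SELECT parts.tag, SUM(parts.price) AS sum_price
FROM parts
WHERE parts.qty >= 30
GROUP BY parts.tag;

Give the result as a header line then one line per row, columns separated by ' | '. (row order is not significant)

== RESULT ==
parts.tag | sum_price
E | 44
F | 30

Derivation:
After WHERE (3 rows):
parts.city | parts.tag | parts.price | parts.qty
CHI | E | 4 | 30
NY | E | 40 | 40
CHI | F | 30 | 80
After GROUP BY (2 rows):
parts.tag | sum_price
E | 44
F | 30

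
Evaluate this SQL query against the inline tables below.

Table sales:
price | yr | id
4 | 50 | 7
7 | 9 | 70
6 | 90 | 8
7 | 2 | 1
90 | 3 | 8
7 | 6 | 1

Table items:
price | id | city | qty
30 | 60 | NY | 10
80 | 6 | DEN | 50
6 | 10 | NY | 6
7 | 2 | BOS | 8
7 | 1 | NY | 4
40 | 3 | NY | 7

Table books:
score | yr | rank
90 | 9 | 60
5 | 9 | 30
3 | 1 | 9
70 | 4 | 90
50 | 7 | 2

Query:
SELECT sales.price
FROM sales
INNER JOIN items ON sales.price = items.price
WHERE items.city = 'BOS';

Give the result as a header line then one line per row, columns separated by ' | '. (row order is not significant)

After JOIN items (7 rows):
sales.price | sales.yr | sales.id | items.price | items.id | items.city | items.qty
7 | 9 | 70 | 7 | 2 | BOS | 8
7 | 9 | 70 | 7 | 1 | NY | 4
6 | 90 | 8 | 6 | 10 | NY | 6
7 | 2 | 1 | 7 | 2 | BOS | 8
7 | 2 | 1 | 7 | 1 | NY | 4
7 | 6 | 1 | 7 | 2 | BOS | 8
7 | 6 | 1 | 7 | 1 | NY | 4
After WHERE (3 rows):
sales.price | sales.yr | sales.id | items.price | items.id | items.city | items.qty
7 | 9 | 70 | 7 | 2 | BOS | 8
7 | 2 | 1 | 7 | 2 | BOS | 8
7 | 6 | 1 | 7 | 2 | BOS | 8
After SELECT (3 rows):
sales.price
7
7
7

== RESULT ==
sales.price
7
7
7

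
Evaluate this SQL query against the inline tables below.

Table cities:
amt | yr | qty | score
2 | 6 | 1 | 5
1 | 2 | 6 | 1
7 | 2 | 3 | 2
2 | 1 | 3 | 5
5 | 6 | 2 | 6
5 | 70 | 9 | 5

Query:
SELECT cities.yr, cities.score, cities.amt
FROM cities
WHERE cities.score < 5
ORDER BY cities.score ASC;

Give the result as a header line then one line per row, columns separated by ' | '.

== RESULT ==
cities.yr | cities.score | cities.amt
2 | 1 | 1
2 | 2 | 7

Derivation:
After WHERE (2 rows):
cities.amt | cities.yr | cities.qty | cities.score
1 | 2 | 6 | 1
7 | 2 | 3 | 2
After SELECT (2 rows):
cities.yr | cities.score | cities.amt
2 | 1 | 1
2 | 2 | 7
After ORDER BY (2 rows):
cities.yr | cities.score | cities.amt
2 | 1 | 1
2 | 2 | 7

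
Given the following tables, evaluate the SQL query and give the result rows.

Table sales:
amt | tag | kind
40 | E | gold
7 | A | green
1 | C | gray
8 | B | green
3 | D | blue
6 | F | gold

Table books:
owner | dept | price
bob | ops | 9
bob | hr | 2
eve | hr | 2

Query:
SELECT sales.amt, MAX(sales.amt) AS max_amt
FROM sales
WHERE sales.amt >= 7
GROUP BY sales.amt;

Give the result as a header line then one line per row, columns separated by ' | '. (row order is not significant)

== RESULT ==
sales.amt | max_amt
40 | 40
7 | 7
8 | 8

Derivation:
After WHERE (3 rows):
sales.amt | sales.tag | sales.kind
40 | E | gold
7 | A | green
8 | B | green
After GROUP BY (3 rows):
sales.amt | max_amt
40 | 40
7 | 7
8 | 8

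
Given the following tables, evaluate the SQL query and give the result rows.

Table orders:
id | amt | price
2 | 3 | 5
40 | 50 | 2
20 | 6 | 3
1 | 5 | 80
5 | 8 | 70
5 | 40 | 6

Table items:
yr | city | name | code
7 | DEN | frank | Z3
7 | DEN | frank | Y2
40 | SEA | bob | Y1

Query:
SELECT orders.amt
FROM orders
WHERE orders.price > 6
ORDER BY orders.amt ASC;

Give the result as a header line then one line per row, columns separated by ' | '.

== RESULT ==
orders.amt
5
8

Derivation:
After WHERE (2 rows):
orders.id | orders.amt | orders.price
1 | 5 | 80
5 | 8 | 70
After SELECT (2 rows):
orders.amt
5
8
After ORDER BY (2 rows):
orders.amt
5
8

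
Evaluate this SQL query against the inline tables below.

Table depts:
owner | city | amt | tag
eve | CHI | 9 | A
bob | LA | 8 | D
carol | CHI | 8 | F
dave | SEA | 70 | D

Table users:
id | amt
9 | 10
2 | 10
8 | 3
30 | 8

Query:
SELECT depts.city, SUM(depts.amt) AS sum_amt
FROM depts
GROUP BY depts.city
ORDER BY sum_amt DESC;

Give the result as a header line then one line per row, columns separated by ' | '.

== RESULT ==
depts.city | sum_amt
SEA | 70
CHI | 17
LA | 8

Derivation:
After GROUP BY (3 rows):
depts.city | sum_amt
CHI | 17
LA | 8
SEA | 70
After ORDER BY (3 rows):
depts.city | sum_amt
SEA | 70
CHI | 17
LA | 8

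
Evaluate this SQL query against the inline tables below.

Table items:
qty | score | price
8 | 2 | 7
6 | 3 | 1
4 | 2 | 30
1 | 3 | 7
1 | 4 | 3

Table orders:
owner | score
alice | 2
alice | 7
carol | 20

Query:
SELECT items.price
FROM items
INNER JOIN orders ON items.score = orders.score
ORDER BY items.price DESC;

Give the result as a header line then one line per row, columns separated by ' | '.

== RESULT ==
items.price
30
7

Derivation:
After JOIN orders (2 rows):
items.qty | items.score | items.price | orders.owner | orders.score
8 | 2 | 7 | alice | 2
4 | 2 | 30 | alice | 2
After SELECT (2 rows):
items.price
7
30
After ORDER BY (2 rows):
items.price
30
7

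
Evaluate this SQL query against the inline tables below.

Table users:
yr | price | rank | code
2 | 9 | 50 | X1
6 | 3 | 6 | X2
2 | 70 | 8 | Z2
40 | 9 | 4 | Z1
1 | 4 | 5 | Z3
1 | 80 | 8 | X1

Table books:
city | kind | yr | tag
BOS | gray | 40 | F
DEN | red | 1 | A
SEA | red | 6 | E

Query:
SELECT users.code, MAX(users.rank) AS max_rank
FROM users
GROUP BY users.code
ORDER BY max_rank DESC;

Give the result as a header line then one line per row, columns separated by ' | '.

After GROUP BY (5 rows):
users.code | max_rank
X1 | 50
X2 | 6
Z2 | 8
Z1 | 4
Z3 | 5
After ORDER BY (5 rows):
users.code | max_rank
X1 | 50
Z2 | 8
X2 | 6
Z3 | 5
Z1 | 4

== RESULT ==
users.code | max_rank
X1 | 50
Z2 | 8
X2 | 6
Z3 | 5
Z1 | 4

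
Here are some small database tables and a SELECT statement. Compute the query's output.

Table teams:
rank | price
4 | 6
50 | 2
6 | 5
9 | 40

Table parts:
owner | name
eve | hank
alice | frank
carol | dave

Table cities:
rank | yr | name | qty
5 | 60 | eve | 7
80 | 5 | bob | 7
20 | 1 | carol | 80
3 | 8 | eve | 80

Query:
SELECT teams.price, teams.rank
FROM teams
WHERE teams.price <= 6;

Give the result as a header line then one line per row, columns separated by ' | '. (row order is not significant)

After WHERE (3 rows):
teams.rank | teams.price
4 | 6
50 | 2
6 | 5
After SELECT (3 rows):
teams.price | teams.rank
6 | 4
2 | 50
5 | 6

== RESULT ==
teams.price | teams.rank
6 | 4
2 | 50
5 | 6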